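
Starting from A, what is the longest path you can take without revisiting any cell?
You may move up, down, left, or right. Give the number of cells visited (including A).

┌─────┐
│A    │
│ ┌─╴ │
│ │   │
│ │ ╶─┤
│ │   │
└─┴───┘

Finding longest simple path using DFS:
Start: (0, 0)
Longest path visits 7 cells
Path: A → right → right → down → left → down → right

Solution:

┌─────┐
│A → ↓│
│ ┌─╴ │
│ │↓ ↲│
│ │ ╶─┤
│ │↳ B│
└─┴───┘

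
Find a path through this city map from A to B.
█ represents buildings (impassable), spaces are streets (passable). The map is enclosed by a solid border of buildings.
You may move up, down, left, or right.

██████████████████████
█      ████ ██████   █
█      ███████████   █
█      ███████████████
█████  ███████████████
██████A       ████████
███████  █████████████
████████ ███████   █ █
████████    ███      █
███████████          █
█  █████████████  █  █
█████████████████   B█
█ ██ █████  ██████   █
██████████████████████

Finding the shortest path from A to B:
Movement: cardinal only
Path length: 20 steps
Directions: right → down → right → down → down → right → right → right → down → right → right → right → right → right → down → right → down → right → right → right

Solution:

██████████████████████
█      ████ ██████   █
█      ███████████   █
█      ███████████████
█████  ███████████████
██████A↓      ████████
███████↳↓█████████████
████████↓███████   █ █
████████↳→→↓███      █
███████████↳→→→→↓    █
█  █████████████↳↓█  █
█████████████████↳→→B█
█ ██ █████  ██████   █
██████████████████████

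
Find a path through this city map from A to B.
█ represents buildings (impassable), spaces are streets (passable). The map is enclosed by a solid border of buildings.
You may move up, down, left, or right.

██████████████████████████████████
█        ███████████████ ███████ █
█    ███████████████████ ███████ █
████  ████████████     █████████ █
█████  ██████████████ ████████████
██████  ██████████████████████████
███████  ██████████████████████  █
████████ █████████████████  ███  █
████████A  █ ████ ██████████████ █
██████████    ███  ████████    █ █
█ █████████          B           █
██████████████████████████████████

Finding the shortest path from A to B:
Movement: cardinal only
Path length: 15 steps
Directions: right → right → down → right → down → right → right → right → right → right → right → right → right → right → right

Solution:

██████████████████████████████████
█        ███████████████ ███████ █
█    ███████████████████ ███████ █
████  ████████████     █████████ █
█████  ██████████████ ████████████
██████  ██████████████████████████
███████  ██████████████████████  █
████████ █████████████████  ███  █
████████A→↓█ ████ ██████████████ █
██████████↳↓  ███  ████████    █ █
█ █████████↳→→→→→→→→→B           █
██████████████████████████████████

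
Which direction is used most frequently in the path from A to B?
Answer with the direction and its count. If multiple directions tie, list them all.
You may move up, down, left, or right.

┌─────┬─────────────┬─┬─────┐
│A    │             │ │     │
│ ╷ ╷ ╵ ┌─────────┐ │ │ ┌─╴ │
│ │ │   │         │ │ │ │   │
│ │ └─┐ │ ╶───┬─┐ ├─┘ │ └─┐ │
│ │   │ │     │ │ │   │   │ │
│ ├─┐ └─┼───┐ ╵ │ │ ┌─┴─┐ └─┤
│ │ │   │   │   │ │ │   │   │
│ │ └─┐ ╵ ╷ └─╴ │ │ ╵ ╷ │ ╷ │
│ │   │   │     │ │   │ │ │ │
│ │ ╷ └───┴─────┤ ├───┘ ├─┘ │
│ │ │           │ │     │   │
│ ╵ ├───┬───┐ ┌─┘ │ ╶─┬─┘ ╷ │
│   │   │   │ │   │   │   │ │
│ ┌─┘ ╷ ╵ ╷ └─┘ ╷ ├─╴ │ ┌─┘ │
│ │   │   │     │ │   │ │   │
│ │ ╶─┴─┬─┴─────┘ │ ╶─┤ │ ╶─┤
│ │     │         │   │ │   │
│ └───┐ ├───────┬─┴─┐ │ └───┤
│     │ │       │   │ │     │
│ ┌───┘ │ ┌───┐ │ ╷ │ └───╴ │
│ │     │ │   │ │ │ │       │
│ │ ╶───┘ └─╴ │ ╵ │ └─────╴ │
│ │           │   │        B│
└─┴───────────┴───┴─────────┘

Directions: right, down, down, right, down, right, down, right, up, right, down, right, right, up, left, up, left, left, up, right, right, right, right, down, down, down, down, down, left, down, left, left, up, left, down, left, up, left, down, left, down, right, right, down, down, left, left, down, right, right, right, up, up, right, right, right, down, down, right, up, up, right, down, down, right, right, right, right
Counts: {'right': 25, 'down': 21, 'up': 10, 'left': 12}
Most common: right (25 times)

Solution:

┌─────┬─────────────┬─┬─────┐
│A ↓  │             │ │     │
│ ╷ ╷ ╵ ┌─────────┐ │ │ ┌─╴ │
│ │↓│   │↱ → → → ↓│ │ │ │   │
│ │ └─┐ │ ╶───┬─┐ ├─┘ │ └─┐ │
│ │↳ ↓│ │↑ ← ↰│ │↓│   │   │ │
│ ├─┐ └─┼───┐ ╵ │ │ ┌─┴─┐ └─┤
│ │ │↳ ↓│↱ ↓│↑ ↰│↓│ │   │   │
│ │ └─┐ ╵ ╷ └─╴ │ │ ╵ ╷ │ ╷ │
│ │   │↳ ↑│↳ → ↑│↓│   │ │ │ │
│ │ ╷ └───┴─────┤ ├───┘ ├─┘ │
│ │ │           │↓│     │   │
│ ╵ ├───┬───┐ ┌─┘ │ ╶─┬─┘ ╷ │
│   │↓ ↰│↓ ↰│ │↓ ↲│   │   │ │
│ ┌─┘ ╷ ╵ ╷ └─┘ ╷ ├─╴ │ ┌─┘ │
│ │↓ ↲│↑ ↲│↑ ← ↲│ │   │ │   │
│ │ ╶─┴─┬─┴─────┘ │ ╶─┤ │ ╶─┤
│ │↳ → ↓│         │   │ │   │
│ └───┐ ├───────┬─┴─┐ │ └───┤
│     │↓│↱ → → ↓│↱ ↓│ │     │
│ ┌───┘ │ ┌───┐ │ ╷ │ └───╴ │
│ │↓ ← ↲│↑│   │↓│↑│↓│       │
│ │ ╶───┘ └─╴ │ ╵ │ └─────╴ │
│ │↳ → → ↑    │↳ ↑│↳ → → → B│
└─┴───────────┴───┴─────────┘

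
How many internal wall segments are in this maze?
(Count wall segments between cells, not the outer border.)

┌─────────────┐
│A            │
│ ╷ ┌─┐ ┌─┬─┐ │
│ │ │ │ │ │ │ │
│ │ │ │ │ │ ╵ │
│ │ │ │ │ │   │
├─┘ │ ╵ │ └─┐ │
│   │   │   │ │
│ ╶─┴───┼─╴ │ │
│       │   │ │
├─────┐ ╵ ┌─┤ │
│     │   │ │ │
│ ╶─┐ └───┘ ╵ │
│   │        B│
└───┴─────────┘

Counting internal wall segments:
Total internal walls: 36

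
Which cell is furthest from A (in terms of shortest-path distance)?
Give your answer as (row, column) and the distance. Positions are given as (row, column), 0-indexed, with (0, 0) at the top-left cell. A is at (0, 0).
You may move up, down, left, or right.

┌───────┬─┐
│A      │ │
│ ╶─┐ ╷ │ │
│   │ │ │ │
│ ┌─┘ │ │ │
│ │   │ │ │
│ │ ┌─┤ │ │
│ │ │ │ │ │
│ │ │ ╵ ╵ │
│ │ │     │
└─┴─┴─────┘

Computing BFS distances from A to all cells:
Furthest cell: (0, 4)
Distance: 12 steps

Path from A to the furthest cell:

┌───────┬─┐
│A → → ↓│B│
│ ╶─┐ ╷ │ │
│   │ │↓│↑│
│ ┌─┘ │ │ │
│ │   │↓│↑│
│ │ ┌─┤ │ │
│ │ │ │↓│↑│
│ │ │ ╵ ╵ │
│ │ │  ↳ ↑│
└─┴─┴─────┘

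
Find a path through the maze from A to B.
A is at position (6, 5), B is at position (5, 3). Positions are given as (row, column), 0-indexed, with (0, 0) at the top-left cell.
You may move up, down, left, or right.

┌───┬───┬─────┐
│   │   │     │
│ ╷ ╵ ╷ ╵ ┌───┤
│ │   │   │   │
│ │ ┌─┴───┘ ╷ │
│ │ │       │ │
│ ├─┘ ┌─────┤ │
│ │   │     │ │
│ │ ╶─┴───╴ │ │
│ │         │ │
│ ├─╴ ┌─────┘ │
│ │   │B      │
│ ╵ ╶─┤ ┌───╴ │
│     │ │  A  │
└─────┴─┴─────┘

Finding the shortest path from (6, 5) to (5, 3):
Path length: 5 steps
Directions: right → up → left → left → left

Solution:

┌───┬───┬─────┐
│   │   │     │
│ ╷ ╵ ╷ ╵ ┌───┤
│ │   │   │   │
│ │ ┌─┴───┘ ╷ │
│ │ │       │ │
│ ├─┘ ┌─────┤ │
│ │   │     │ │
│ │ ╶─┴───╴ │ │
│ │         │ │
│ ├─╴ ┌─────┘ │
│ │   │B ← ← ↰│
│ ╵ ╶─┤ ┌───╴ │
│     │ │  A ↑│
└─────┴─┴─────┘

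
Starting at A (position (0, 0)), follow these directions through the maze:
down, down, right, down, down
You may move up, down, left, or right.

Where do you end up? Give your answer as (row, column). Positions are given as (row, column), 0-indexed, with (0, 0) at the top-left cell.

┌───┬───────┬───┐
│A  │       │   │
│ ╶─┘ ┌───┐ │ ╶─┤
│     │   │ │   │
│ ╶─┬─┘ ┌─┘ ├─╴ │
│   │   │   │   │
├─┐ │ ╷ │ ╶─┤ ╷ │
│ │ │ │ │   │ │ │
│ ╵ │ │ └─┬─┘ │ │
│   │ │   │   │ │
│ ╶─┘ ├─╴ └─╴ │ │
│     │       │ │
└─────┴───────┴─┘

Following directions step by step:
Start: (0, 0)
  down: (0, 0) → (1, 0)
  down: (1, 0) → (2, 0)
  right: (2, 0) → (2, 1)
  down: (2, 1) → (3, 1)
  down: (3, 1) → (4, 1)
Final position: (4, 1)

Path taken:

┌───┬───────┬───┐
│A  │       │   │
│ ╶─┘ ┌───┐ │ ╶─┤
│↓    │   │ │   │
│ ╶─┬─┘ ┌─┘ ├─╴ │
│↳ ↓│   │   │   │
├─┐ │ ╷ │ ╶─┤ ╷ │
│ │↓│ │ │   │ │ │
│ ╵ │ │ └─┬─┘ │ │
│  B│ │   │   │ │
│ ╶─┘ ├─╴ └─╴ │ │
│     │       │ │
└─────┴───────┴─┘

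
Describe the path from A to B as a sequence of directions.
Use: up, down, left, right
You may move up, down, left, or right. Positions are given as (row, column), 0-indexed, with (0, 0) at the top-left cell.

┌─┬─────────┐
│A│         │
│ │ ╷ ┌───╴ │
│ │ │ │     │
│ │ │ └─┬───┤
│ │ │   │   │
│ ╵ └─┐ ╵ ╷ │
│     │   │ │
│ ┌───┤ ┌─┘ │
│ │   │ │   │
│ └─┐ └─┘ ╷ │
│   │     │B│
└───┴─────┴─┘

Finding the path and converting it to directions:
Path through cells: (0,0) → (1,0) → (2,0) → (3,0) → (3,1) → (2,1) → (1,1) → (0,1) → (0,2) → (1,2) → (2,2) → (2,3) → (3,3) → (3,4) → (2,4) → (2,5) → (3,5) → (4,5) → (5,5)
Directions: down, down, down, right, up, up, up, right, down, down, right, down, right, up, right, down, down, down

Solution:

┌─┬─────────┐
│A│↱ ↓      │
│ │ ╷ ┌───╴ │
│↓│↑│↓│     │
│ │ │ └─┬───┤
│↓│↑│↳ ↓│↱ ↓│
│ ╵ └─┐ ╵ ╷ │
│↳ ↑  │↳ ↑│↓│
│ ┌───┤ ┌─┘ │
│ │   │ │  ↓│
│ └─┐ └─┘ ╷ │
│   │     │B│
└───┴─────┴─┘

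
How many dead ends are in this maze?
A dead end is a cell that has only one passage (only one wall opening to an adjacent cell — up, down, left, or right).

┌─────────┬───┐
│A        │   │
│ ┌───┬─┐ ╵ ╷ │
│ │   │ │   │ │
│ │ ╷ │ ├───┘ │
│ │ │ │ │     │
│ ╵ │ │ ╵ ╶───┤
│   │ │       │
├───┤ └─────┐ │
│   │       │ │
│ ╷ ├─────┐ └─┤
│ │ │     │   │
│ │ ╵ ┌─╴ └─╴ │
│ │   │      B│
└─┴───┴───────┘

Checking each cell for number of passages:

Dead ends found at positions:
  (1, 3)
  (4, 6)
  (6, 0)
  (6, 3)
Total dead ends: 4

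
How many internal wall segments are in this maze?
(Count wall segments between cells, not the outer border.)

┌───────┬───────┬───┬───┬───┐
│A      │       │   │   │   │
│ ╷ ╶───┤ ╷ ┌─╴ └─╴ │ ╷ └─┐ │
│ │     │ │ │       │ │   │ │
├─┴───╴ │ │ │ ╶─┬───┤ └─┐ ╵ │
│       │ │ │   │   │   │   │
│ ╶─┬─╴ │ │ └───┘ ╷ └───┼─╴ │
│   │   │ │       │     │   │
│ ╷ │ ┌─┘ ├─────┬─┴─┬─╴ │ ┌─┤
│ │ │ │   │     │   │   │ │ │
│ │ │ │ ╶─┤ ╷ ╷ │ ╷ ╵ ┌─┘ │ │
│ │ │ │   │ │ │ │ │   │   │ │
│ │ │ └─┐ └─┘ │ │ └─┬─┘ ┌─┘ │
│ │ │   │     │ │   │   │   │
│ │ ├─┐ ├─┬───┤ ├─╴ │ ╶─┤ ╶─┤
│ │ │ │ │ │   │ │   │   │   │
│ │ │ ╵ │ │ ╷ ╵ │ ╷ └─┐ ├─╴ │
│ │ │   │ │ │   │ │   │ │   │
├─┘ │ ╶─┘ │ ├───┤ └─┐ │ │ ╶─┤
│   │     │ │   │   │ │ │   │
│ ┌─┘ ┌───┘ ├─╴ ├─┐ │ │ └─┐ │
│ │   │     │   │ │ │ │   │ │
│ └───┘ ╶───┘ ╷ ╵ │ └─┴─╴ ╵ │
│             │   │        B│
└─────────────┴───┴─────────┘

Counting internal wall segments:
Total internal walls: 143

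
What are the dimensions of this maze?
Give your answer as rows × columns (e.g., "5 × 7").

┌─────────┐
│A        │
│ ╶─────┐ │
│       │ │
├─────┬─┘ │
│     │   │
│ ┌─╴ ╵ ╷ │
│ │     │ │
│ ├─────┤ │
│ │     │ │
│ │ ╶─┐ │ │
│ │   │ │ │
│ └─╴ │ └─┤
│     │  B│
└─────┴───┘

Counting the maze dimensions:
Rows (vertical): 7
Columns (horizontal): 5
Dimensions: 7 × 5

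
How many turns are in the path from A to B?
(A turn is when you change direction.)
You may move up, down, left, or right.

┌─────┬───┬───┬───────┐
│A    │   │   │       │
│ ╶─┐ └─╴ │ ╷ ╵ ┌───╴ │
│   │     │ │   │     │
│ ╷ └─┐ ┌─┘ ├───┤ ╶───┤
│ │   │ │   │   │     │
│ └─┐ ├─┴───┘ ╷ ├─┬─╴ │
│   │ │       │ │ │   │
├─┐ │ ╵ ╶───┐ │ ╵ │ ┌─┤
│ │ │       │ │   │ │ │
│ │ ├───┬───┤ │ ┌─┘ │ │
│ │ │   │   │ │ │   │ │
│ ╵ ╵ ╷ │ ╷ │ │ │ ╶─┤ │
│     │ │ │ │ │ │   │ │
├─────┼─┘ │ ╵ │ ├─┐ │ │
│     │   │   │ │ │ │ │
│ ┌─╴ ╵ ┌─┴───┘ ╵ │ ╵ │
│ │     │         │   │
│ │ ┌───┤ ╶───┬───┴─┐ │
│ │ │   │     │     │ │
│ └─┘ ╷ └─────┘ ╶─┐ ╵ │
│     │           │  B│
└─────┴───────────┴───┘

Directions: down, right, down, right, down, down, right, up, right, right, right, down, down, down, down, left, up, up, left, down, down, left, down, left, up, left, left, down, down, down, right, right, up, right, down, right, right, right, right, up, right, right, down, right
Number of turns: 27

Solution:

┌─────┬───┬───┬───────┐
│A    │   │   │       │
│ ╶─┐ └─╴ │ ╷ ╵ ┌───╴ │
│↳ ↓│     │ │   │     │
│ ╷ └─┐ ┌─┘ ├───┤ ╶───┤
│ │↳ ↓│ │   │   │     │
│ └─┐ ├─┴───┘ ╷ ├─┬─╴ │
│   │↓│↱ → → ↓│ │ │   │
├─┐ │ ╵ ╶───┐ │ ╵ │ ┌─┤
│ │ │↳ ↑    │↓│   │ │ │
│ │ ├───┬───┤ │ ┌─┘ │ │
│ │ │   │↓ ↰│↓│ │   │ │
│ ╵ ╵ ╷ │ ╷ │ │ │ ╶─┤ │
│     │ │↓│↑│↓│ │   │ │
├─────┼─┘ │ ╵ │ ├─┐ │ │
│↓ ← ↰│↓ ↲│↑ ↲│ │ │ │ │
│ ┌─╴ ╵ ┌─┴───┘ ╵ │ ╵ │
│↓│  ↑ ↲│         │   │
│ │ ┌───┤ ╶───┬───┴─┐ │
│↓│ │↱ ↓│     │↱ → ↓│ │
│ └─┘ ╷ └─────┘ ╶─┐ ╵ │
│↳ → ↑│↳ → → → ↑  │↳ B│
└─────┴───────────┴───┘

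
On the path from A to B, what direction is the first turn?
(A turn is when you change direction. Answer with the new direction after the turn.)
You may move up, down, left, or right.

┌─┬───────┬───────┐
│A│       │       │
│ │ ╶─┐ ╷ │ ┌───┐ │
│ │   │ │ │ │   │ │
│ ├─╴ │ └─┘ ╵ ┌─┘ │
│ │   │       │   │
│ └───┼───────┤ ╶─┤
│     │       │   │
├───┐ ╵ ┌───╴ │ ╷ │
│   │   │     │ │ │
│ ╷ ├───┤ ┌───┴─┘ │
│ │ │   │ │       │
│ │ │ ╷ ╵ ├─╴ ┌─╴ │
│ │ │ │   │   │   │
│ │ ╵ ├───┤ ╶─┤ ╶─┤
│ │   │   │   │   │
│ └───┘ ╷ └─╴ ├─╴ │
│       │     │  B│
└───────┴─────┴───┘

Directions: down, down, down, right, right, down, right, up, right, right, right, down, left, left, down, down, left, up, left, down, down, left, up, up, up, left, down, down, down, down, right, right, right, up, right, down, right, right, up, left, up, right, up, right, right, down, left, down, right, down
First turn direction: right

Solution:

┌─┬───────┬───────┐
│A│       │       │
│ │ ╶─┐ ╷ │ ┌───┐ │
│↓│   │ │ │ │   │ │
│ ├─╴ │ └─┘ ╵ ┌─┘ │
│↓│   │       │   │
│ └───┼───────┤ ╶─┤
│↳ → ↓│↱ → → ↓│   │
├───┐ ╵ ┌───╴ │ ╷ │
│↓ ↰│↳ ↑│↓ ← ↲│ │ │
│ ╷ ├───┤ ┌───┴─┘ │
│↓│↑│↓ ↰│↓│  ↱ → ↓│
│ │ │ ╷ ╵ ├─╴ ┌─╴ │
│↓│↑│↓│↑ ↲│↱ ↑│↓ ↲│
│ │ ╵ ├───┤ ╶─┤ ╶─┤
│↓│↑ ↲│↱ ↓│↑ ↰│↳ ↓│
│ └───┘ ╷ └─╴ ├─╴ │
│↳ → → ↑│↳ → ↑│  B│
└───────┴─────┴───┘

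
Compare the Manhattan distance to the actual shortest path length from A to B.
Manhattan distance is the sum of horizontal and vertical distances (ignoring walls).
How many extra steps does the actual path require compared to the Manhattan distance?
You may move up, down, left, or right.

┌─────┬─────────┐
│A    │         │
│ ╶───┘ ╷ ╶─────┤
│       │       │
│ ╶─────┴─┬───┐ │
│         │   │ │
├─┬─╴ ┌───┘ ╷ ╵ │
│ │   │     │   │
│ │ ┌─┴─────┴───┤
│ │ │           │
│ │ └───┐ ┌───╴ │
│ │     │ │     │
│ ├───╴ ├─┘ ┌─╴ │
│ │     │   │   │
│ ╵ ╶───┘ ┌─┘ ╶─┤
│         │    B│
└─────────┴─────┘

Manhattan distance: |7 - 0| + |7 - 0| = 14
Actual path length: 26
Extra steps: 26 - 14 = 12

Solution:

┌─────┬─────────┐
│A    │         │
│ ╶───┘ ╷ ╶─────┤
│↓      │       │
│ ╶─────┴─┬───┐ │
│↳ → ↓    │   │ │
├─┬─╴ ┌───┘ ╷ ╵ │
│ │↓ ↲│     │   │
│ │ ┌─┴─────┴───┤
│ │↓│           │
│ │ └───┐ ┌───╴ │
│ │↳ → ↓│ │↱ → ↓│
│ ├───╴ ├─┘ ┌─╴ │
│ │↓ ← ↲│↱ ↑│↓ ↲│
│ ╵ ╶───┘ ┌─┘ ╶─┤
│  ↳ → → ↑│  ↳ B│
└─────────┴─────┘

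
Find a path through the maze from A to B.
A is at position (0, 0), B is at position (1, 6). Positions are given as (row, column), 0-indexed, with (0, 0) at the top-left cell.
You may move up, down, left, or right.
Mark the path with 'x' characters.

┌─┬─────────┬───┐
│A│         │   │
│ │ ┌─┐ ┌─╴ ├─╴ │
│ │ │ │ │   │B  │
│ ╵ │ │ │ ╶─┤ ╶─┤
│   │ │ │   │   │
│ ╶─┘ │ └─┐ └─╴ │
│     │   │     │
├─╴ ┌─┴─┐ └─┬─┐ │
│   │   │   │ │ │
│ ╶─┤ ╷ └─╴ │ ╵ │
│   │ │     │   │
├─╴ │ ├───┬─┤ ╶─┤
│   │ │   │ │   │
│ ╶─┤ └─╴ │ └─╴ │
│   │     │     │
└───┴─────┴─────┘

Finding the shortest path from (0, 0) to (1, 6):
Path length: 19 steps
Directions: down → down → right → up → up → right → right → right → right → down → left → down → right → down → right → right → up → left → up

Solution:

┌─┬─────────┬───┐
│A│x x x x x│   │
│ │ ┌─┐ ┌─╴ ├─╴ │
│x│x│ │ │x x│B  │
│ ╵ │ │ │ ╶─┤ ╶─┤
│x x│ │ │x x│x x│
│ ╶─┘ │ └─┐ └─╴ │
│     │   │x x x│
├─╴ ┌─┴─┐ └─┬─┐ │
│   │   │   │ │ │
│ ╶─┤ ╷ └─╴ │ ╵ │
│   │ │     │   │
├─╴ │ ├───┬─┤ ╶─┤
│   │ │   │ │   │
│ ╶─┤ └─╴ │ └─╴ │
│   │     │     │
└───┴─────┴─────┘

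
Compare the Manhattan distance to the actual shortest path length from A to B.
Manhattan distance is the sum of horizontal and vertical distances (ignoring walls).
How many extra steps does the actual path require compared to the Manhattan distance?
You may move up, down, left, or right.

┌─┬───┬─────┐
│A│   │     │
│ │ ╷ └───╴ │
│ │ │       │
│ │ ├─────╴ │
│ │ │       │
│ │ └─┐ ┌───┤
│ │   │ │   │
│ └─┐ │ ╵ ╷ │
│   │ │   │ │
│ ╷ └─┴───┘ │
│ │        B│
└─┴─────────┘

Manhattan distance: |5 - 0| + |5 - 0| = 10
Actual path length: 10
Extra steps: 10 - 10 = 0

Solution:

┌─┬───┬─────┐
│A│   │     │
│ │ ╷ └───╴ │
│↓│ │       │
│ │ ├─────╴ │
│↓│ │       │
│ │ └─┐ ┌───┤
│↓│   │ │   │
│ └─┐ │ ╵ ╷ │
│↳ ↓│ │   │ │
│ ╷ └─┴───┘ │
│ │↳ → → → B│
└─┴─────────┘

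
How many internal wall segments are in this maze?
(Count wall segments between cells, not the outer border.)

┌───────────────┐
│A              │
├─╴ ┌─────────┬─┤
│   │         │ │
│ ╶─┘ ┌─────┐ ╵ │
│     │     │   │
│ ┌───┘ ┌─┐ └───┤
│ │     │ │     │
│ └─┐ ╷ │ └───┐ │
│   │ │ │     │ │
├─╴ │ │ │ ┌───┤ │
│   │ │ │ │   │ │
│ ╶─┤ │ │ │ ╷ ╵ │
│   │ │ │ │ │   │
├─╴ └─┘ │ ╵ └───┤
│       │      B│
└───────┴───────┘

Counting internal wall segments:
Total internal walls: 49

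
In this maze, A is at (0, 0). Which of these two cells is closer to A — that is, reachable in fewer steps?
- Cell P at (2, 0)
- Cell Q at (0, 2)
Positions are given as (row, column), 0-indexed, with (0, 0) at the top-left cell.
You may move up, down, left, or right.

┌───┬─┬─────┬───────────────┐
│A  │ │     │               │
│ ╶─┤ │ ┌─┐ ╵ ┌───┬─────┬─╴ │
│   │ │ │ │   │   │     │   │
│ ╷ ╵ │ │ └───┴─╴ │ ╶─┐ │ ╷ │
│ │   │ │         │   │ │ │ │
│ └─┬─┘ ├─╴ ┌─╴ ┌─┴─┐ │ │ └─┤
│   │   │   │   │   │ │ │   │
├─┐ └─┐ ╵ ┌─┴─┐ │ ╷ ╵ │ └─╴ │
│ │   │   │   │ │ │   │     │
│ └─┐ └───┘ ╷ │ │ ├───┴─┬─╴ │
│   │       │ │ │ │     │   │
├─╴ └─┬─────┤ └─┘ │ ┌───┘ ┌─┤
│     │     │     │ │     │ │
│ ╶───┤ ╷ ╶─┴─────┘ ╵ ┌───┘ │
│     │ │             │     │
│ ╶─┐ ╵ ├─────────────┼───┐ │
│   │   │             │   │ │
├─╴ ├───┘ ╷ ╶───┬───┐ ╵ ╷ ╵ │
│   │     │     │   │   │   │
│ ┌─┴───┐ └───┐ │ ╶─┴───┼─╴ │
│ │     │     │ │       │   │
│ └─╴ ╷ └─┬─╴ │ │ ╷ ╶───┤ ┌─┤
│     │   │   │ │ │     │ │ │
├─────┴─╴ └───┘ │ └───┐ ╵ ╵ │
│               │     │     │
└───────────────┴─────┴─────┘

Shortest path A → P at (2, 0): 2 steps
Shortest path A → Q at (0, 2): 6 steps

P is closer (2 steps vs 6 steps).

Path to P:

┌───┬─┬─────┬───────────────┐
│A  │ │     │               │
│ ╶─┤ │ ┌─┐ ╵ ┌───┬─────┬─╴ │
│↓  │ │ │ │   │   │     │   │
│ ╷ ╵ │ │ └───┴─╴ │ ╶─┐ │ ╷ │
│P│   │ │         │   │ │ │ │
│ └─┬─┘ ├─╴ ┌─╴ ┌─┴─┐ │ │ └─┤
│   │   │   │   │   │ │ │   │
├─┐ └─┐ ╵ ┌─┴─┐ │ ╷ ╵ │ └─╴ │
│ │   │   │   │ │ │   │     │
│ └─┐ └───┘ ╷ │ │ ├───┴─┬─╴ │
│   │       │ │ │ │     │   │
├─╴ └─┬─────┤ └─┘ │ ┌───┘ ┌─┤
│     │     │     │ │     │ │
│ ╶───┤ ╷ ╶─┴─────┘ ╵ ┌───┘ │
│     │ │             │     │
│ ╶─┐ ╵ ├─────────────┼───┐ │
│   │   │             │   │ │
├─╴ ├───┘ ╷ ╶───┬───┐ ╵ ╷ ╵ │
│   │     │     │   │   │   │
│ ┌─┴───┐ └───┐ │ ╶─┴───┼─╴ │
│ │     │     │ │       │   │
│ └─╴ ╷ └─┬─╴ │ │ ╷ ╶───┤ ┌─┤
│     │   │   │ │ │     │ │ │
├─────┴─╴ └───┘ │ └───┐ ╵ ╵ │
│               │     │     │
└───────────────┴─────┴─────┘

Path to Q:

┌───┬─┬─────┬───────────────┐
│A  │Q│     │               │
│ ╶─┤ │ ┌─┐ ╵ ┌───┬─────┬─╴ │
│↳ ↓│↑│ │ │   │   │     │   │
│ ╷ ╵ │ │ └───┴─╴ │ ╶─┐ │ ╷ │
│ │↳ ↑│ │         │   │ │ │ │
│ └─┬─┘ ├─╴ ┌─╴ ┌─┴─┐ │ │ └─┤
│   │   │   │   │   │ │ │   │
├─┐ └─┐ ╵ ┌─┴─┐ │ ╷ ╵ │ └─╴ │
│ │   │   │   │ │ │   │     │
│ └─┐ └───┘ ╷ │ │ ├───┴─┬─╴ │
│   │       │ │ │ │     │   │
├─╴ └─┬─────┤ └─┘ │ ┌───┘ ┌─┤
│     │     │     │ │     │ │
│ ╶───┤ ╷ ╶─┴─────┘ ╵ ┌───┘ │
│     │ │             │     │
│ ╶─┐ ╵ ├─────────────┼───┐ │
│   │   │             │   │ │
├─╴ ├───┘ ╷ ╶───┬───┐ ╵ ╷ ╵ │
│   │     │     │   │   │   │
│ ┌─┴───┐ └───┐ │ ╶─┴───┼─╴ │
│ │     │     │ │       │   │
│ └─╴ ╷ └─┬─╴ │ │ ╷ ╶───┤ ┌─┤
│     │   │   │ │ │     │ │ │
├─────┴─╴ └───┘ │ └───┐ ╵ ╵ │
│               │     │     │
└───────────────┴─────┴─────┘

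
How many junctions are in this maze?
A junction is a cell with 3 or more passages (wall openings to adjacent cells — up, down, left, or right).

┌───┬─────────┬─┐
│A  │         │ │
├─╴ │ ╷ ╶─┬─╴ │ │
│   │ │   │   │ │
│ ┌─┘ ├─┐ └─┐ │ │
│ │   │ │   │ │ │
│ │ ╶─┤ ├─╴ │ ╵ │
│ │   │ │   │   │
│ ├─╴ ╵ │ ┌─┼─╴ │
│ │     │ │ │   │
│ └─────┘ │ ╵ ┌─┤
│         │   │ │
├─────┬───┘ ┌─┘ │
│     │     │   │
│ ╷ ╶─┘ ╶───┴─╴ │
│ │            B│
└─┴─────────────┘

Checking each cell for number of passages:

Junctions found (3+ passages):
  (0, 3): 3 passages
  (1, 6): 3 passages
  (3, 7): 3 passages
  (4, 2): 3 passages
  (5, 5): 3 passages
  (6, 1): 3 passages
  (6, 7): 3 passages
  (7, 3): 3 passages
Total junctions: 8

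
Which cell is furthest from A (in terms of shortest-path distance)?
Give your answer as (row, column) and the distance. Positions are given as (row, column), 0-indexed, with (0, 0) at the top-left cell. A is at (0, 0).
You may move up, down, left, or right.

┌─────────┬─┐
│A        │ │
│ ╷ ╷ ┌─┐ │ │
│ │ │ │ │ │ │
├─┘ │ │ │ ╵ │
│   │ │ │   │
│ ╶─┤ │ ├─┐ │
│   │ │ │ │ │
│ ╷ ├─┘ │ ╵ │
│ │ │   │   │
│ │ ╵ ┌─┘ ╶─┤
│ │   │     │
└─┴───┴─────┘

Computing BFS distances from A to all cells:
Furthest cell: (1, 3)
Distance: 14 steps

Path from A to the furthest cell:

┌─────────┬─┐
│A ↓      │ │
│ ╷ ╷ ┌─┐ │ │
│ │↓│ │B│ │ │
├─┘ │ │ │ ╵ │
│↓ ↲│ │↑│   │
│ ╶─┤ │ ├─┐ │
│↳ ↓│ │↑│ │ │
│ ╷ ├─┘ │ ╵ │
│ │↓│↱ ↑│   │
│ │ ╵ ┌─┘ ╶─┤
│ │↳ ↑│     │
└─┴───┴─────┘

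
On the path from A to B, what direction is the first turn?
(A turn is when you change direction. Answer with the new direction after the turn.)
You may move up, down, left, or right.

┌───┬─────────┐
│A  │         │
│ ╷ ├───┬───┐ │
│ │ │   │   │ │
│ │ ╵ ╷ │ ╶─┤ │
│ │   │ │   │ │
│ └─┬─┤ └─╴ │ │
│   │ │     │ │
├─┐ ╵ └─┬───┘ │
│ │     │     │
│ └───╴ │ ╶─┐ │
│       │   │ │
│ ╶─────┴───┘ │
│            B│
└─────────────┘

Directions: down, down, down, right, down, right, right, down, left, left, left, down, right, right, right, right, right, right
First turn direction: right

Solution:

┌───┬─────────┐
│A  │         │
│ ╷ ├───┬───┐ │
│↓│ │   │   │ │
│ │ ╵ ╷ │ ╶─┤ │
│↓│   │ │   │ │
│ └─┬─┤ └─╴ │ │
│↳ ↓│ │     │ │
├─┐ ╵ └─┬───┘ │
│ │↳ → ↓│     │
│ └───╴ │ ╶─┐ │
│↓ ← ← ↲│   │ │
│ ╶─────┴───┘ │
│↳ → → → → → B│
└─────────────┘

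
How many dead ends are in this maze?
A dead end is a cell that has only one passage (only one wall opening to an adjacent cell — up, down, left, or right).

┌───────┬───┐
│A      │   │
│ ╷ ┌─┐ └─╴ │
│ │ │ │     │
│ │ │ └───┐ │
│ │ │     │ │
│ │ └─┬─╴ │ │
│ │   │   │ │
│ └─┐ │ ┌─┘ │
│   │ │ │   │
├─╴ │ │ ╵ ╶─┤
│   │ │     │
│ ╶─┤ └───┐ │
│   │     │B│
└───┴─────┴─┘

Checking each cell for number of passages:

Dead ends found at positions:
  (0, 4)
  (1, 2)
  (6, 1)
  (6, 4)
  (6, 5)
Total dead ends: 5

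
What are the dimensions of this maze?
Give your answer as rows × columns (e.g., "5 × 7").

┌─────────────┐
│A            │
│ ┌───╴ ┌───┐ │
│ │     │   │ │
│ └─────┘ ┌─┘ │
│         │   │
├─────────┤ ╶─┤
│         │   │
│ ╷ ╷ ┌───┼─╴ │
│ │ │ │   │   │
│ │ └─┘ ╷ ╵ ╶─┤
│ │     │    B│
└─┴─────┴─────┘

Counting the maze dimensions:
Rows (vertical): 6
Columns (horizontal): 7
Dimensions: 6 × 7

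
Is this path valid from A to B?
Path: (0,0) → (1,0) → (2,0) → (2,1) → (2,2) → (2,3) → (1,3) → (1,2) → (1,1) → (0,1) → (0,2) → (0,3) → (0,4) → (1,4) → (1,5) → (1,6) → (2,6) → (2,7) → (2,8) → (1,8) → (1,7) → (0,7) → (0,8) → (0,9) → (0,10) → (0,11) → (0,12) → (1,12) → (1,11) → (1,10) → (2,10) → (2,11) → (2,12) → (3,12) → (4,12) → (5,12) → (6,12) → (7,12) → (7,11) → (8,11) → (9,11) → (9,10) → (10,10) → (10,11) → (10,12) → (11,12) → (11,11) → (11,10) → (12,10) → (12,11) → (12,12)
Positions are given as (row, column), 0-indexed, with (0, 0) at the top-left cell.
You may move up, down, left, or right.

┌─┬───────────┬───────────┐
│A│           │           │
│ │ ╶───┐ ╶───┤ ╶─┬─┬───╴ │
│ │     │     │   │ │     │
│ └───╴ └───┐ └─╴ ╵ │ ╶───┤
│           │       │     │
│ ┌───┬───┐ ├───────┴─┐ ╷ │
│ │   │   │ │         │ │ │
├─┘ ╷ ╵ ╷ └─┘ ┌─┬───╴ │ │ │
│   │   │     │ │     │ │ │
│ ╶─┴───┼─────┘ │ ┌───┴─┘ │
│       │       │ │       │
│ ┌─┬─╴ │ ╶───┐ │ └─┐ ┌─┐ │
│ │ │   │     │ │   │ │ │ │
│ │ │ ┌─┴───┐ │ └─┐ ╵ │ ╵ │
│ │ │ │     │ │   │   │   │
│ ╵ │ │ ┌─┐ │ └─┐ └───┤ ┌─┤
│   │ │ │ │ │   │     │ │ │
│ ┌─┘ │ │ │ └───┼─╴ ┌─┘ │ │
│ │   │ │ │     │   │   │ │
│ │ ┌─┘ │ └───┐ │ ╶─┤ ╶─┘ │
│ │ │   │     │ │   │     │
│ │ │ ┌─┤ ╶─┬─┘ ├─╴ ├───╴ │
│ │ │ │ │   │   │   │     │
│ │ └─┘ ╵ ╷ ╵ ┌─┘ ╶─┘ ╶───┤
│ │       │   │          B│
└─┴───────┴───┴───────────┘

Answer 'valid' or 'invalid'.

Checking path validity:
Result: All consecutive moves are passable.

valid

Correct solution:

┌─┬───────────┬───────────┐
│A│↱ → → ↓    │↱ → → → → ↓│
│ │ ╶───┐ ╶───┤ ╶─┬─┬───╴ │
│↓│↑ ← ↰│↳ → ↓│↑ ↰│ │↓ ← ↲│
│ └───╴ └───┐ └─╴ ╵ │ ╶───┤
│↳ → → ↑    │↳ → ↑  │↳ → ↓│
│ ┌───┬───┐ ├───────┴─┐ ╷ │
│ │   │   │ │         │ │↓│
├─┘ ╷ ╵ ╷ └─┘ ┌─┬───╴ │ │ │
│   │   │     │ │     │ │↓│
│ ╶─┴───┼─────┘ │ ┌───┴─┘ │
│       │       │ │      ↓│
│ ┌─┬─╴ │ ╶───┐ │ └─┐ ┌─┐ │
│ │ │   │     │ │   │ │ │↓│
│ │ │ ┌─┴───┐ │ └─┐ ╵ │ ╵ │
│ │ │ │     │ │   │   │↓ ↲│
│ ╵ │ │ ┌─┐ │ └─┐ └───┤ ┌─┤
│   │ │ │ │ │   │     │↓│ │
│ ┌─┘ │ │ │ └───┼─╴ ┌─┘ │ │
│ │   │ │ │     │   │↓ ↲│ │
│ │ ┌─┘ │ └───┐ │ ╶─┤ ╶─┘ │
│ │ │   │     │ │   │↳ → ↓│
│ │ │ ┌─┤ ╶─┬─┘ ├─╴ ├───╴ │
│ │ │ │ │   │   │   │↓ ← ↲│
│ │ └─┘ ╵ ╷ ╵ ┌─┘ ╶─┘ ╶───┤
│ │       │   │      ↳ → B│
└─┴───────┴───┴───────────┘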